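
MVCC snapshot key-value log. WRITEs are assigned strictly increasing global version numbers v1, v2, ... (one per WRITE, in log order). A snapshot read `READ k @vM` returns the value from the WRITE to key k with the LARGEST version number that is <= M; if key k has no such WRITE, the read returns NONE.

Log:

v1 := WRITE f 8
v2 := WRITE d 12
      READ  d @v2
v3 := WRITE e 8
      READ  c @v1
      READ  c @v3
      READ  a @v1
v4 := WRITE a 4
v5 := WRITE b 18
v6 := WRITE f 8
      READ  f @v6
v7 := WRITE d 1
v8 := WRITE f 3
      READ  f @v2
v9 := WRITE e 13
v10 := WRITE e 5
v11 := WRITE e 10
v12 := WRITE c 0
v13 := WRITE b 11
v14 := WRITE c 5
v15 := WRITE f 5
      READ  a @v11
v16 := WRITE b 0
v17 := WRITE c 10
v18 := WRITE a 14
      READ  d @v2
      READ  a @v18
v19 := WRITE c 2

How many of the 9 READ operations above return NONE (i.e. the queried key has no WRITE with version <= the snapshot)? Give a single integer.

v1: WRITE f=8  (f history now [(1, 8)])
v2: WRITE d=12  (d history now [(2, 12)])
READ d @v2: history=[(2, 12)] -> pick v2 -> 12
v3: WRITE e=8  (e history now [(3, 8)])
READ c @v1: history=[] -> no version <= 1 -> NONE
READ c @v3: history=[] -> no version <= 3 -> NONE
READ a @v1: history=[] -> no version <= 1 -> NONE
v4: WRITE a=4  (a history now [(4, 4)])
v5: WRITE b=18  (b history now [(5, 18)])
v6: WRITE f=8  (f history now [(1, 8), (6, 8)])
READ f @v6: history=[(1, 8), (6, 8)] -> pick v6 -> 8
v7: WRITE d=1  (d history now [(2, 12), (7, 1)])
v8: WRITE f=3  (f history now [(1, 8), (6, 8), (8, 3)])
READ f @v2: history=[(1, 8), (6, 8), (8, 3)] -> pick v1 -> 8
v9: WRITE e=13  (e history now [(3, 8), (9, 13)])
v10: WRITE e=5  (e history now [(3, 8), (9, 13), (10, 5)])
v11: WRITE e=10  (e history now [(3, 8), (9, 13), (10, 5), (11, 10)])
v12: WRITE c=0  (c history now [(12, 0)])
v13: WRITE b=11  (b history now [(5, 18), (13, 11)])
v14: WRITE c=5  (c history now [(12, 0), (14, 5)])
v15: WRITE f=5  (f history now [(1, 8), (6, 8), (8, 3), (15, 5)])
READ a @v11: history=[(4, 4)] -> pick v4 -> 4
v16: WRITE b=0  (b history now [(5, 18), (13, 11), (16, 0)])
v17: WRITE c=10  (c history now [(12, 0), (14, 5), (17, 10)])
v18: WRITE a=14  (a history now [(4, 4), (18, 14)])
READ d @v2: history=[(2, 12), (7, 1)] -> pick v2 -> 12
READ a @v18: history=[(4, 4), (18, 14)] -> pick v18 -> 14
v19: WRITE c=2  (c history now [(12, 0), (14, 5), (17, 10), (19, 2)])
Read results in order: ['12', 'NONE', 'NONE', 'NONE', '8', '8', '4', '12', '14']
NONE count = 3

Answer: 3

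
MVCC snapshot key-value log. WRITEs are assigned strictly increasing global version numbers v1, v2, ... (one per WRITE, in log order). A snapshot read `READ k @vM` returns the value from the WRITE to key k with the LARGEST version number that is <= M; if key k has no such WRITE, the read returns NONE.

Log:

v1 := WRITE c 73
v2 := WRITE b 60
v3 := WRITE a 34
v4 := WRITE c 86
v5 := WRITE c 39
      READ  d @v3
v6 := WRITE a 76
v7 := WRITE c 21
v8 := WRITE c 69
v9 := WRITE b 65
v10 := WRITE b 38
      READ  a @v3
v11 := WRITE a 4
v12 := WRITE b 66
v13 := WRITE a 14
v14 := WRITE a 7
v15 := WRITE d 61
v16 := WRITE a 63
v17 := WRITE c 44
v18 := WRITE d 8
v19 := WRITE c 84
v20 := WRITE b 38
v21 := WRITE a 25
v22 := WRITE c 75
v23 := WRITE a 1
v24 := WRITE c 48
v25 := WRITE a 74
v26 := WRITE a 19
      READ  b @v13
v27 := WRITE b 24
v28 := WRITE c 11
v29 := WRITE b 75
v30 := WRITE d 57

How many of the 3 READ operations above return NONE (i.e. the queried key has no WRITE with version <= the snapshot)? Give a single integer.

v1: WRITE c=73  (c history now [(1, 73)])
v2: WRITE b=60  (b history now [(2, 60)])
v3: WRITE a=34  (a history now [(3, 34)])
v4: WRITE c=86  (c history now [(1, 73), (4, 86)])
v5: WRITE c=39  (c history now [(1, 73), (4, 86), (5, 39)])
READ d @v3: history=[] -> no version <= 3 -> NONE
v6: WRITE a=76  (a history now [(3, 34), (6, 76)])
v7: WRITE c=21  (c history now [(1, 73), (4, 86), (5, 39), (7, 21)])
v8: WRITE c=69  (c history now [(1, 73), (4, 86), (5, 39), (7, 21), (8, 69)])
v9: WRITE b=65  (b history now [(2, 60), (9, 65)])
v10: WRITE b=38  (b history now [(2, 60), (9, 65), (10, 38)])
READ a @v3: history=[(3, 34), (6, 76)] -> pick v3 -> 34
v11: WRITE a=4  (a history now [(3, 34), (6, 76), (11, 4)])
v12: WRITE b=66  (b history now [(2, 60), (9, 65), (10, 38), (12, 66)])
v13: WRITE a=14  (a history now [(3, 34), (6, 76), (11, 4), (13, 14)])
v14: WRITE a=7  (a history now [(3, 34), (6, 76), (11, 4), (13, 14), (14, 7)])
v15: WRITE d=61  (d history now [(15, 61)])
v16: WRITE a=63  (a history now [(3, 34), (6, 76), (11, 4), (13, 14), (14, 7), (16, 63)])
v17: WRITE c=44  (c history now [(1, 73), (4, 86), (5, 39), (7, 21), (8, 69), (17, 44)])
v18: WRITE d=8  (d history now [(15, 61), (18, 8)])
v19: WRITE c=84  (c history now [(1, 73), (4, 86), (5, 39), (7, 21), (8, 69), (17, 44), (19, 84)])
v20: WRITE b=38  (b history now [(2, 60), (9, 65), (10, 38), (12, 66), (20, 38)])
v21: WRITE a=25  (a history now [(3, 34), (6, 76), (11, 4), (13, 14), (14, 7), (16, 63), (21, 25)])
v22: WRITE c=75  (c history now [(1, 73), (4, 86), (5, 39), (7, 21), (8, 69), (17, 44), (19, 84), (22, 75)])
v23: WRITE a=1  (a history now [(3, 34), (6, 76), (11, 4), (13, 14), (14, 7), (16, 63), (21, 25), (23, 1)])
v24: WRITE c=48  (c history now [(1, 73), (4, 86), (5, 39), (7, 21), (8, 69), (17, 44), (19, 84), (22, 75), (24, 48)])
v25: WRITE a=74  (a history now [(3, 34), (6, 76), (11, 4), (13, 14), (14, 7), (16, 63), (21, 25), (23, 1), (25, 74)])
v26: WRITE a=19  (a history now [(3, 34), (6, 76), (11, 4), (13, 14), (14, 7), (16, 63), (21, 25), (23, 1), (25, 74), (26, 19)])
READ b @v13: history=[(2, 60), (9, 65), (10, 38), (12, 66), (20, 38)] -> pick v12 -> 66
v27: WRITE b=24  (b history now [(2, 60), (9, 65), (10, 38), (12, 66), (20, 38), (27, 24)])
v28: WRITE c=11  (c history now [(1, 73), (4, 86), (5, 39), (7, 21), (8, 69), (17, 44), (19, 84), (22, 75), (24, 48), (28, 11)])
v29: WRITE b=75  (b history now [(2, 60), (9, 65), (10, 38), (12, 66), (20, 38), (27, 24), (29, 75)])
v30: WRITE d=57  (d history now [(15, 61), (18, 8), (30, 57)])
Read results in order: ['NONE', '34', '66']
NONE count = 1

Answer: 1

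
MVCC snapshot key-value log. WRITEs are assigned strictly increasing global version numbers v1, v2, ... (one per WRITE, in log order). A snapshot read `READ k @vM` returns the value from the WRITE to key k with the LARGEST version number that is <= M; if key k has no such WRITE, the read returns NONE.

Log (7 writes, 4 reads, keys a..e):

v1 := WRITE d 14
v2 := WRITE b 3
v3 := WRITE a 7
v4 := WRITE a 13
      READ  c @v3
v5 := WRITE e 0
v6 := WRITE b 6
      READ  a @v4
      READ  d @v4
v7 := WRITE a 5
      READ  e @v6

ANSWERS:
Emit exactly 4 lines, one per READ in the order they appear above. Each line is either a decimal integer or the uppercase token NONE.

v1: WRITE d=14  (d history now [(1, 14)])
v2: WRITE b=3  (b history now [(2, 3)])
v3: WRITE a=7  (a history now [(3, 7)])
v4: WRITE a=13  (a history now [(3, 7), (4, 13)])
READ c @v3: history=[] -> no version <= 3 -> NONE
v5: WRITE e=0  (e history now [(5, 0)])
v6: WRITE b=6  (b history now [(2, 3), (6, 6)])
READ a @v4: history=[(3, 7), (4, 13)] -> pick v4 -> 13
READ d @v4: history=[(1, 14)] -> pick v1 -> 14
v7: WRITE a=5  (a history now [(3, 7), (4, 13), (7, 5)])
READ e @v6: history=[(5, 0)] -> pick v5 -> 0

Answer: NONE
13
14
0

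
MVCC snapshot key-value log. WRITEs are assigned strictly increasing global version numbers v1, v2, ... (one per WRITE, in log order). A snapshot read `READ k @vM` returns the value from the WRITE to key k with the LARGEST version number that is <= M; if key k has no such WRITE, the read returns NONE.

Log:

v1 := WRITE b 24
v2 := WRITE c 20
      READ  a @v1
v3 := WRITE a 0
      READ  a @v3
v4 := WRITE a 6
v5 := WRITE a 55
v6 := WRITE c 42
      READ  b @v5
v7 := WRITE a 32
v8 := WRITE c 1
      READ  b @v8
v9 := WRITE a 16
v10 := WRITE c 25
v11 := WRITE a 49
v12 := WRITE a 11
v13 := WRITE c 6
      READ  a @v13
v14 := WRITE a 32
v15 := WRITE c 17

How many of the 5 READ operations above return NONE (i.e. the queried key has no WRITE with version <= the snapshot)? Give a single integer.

Answer: 1

Derivation:
v1: WRITE b=24  (b history now [(1, 24)])
v2: WRITE c=20  (c history now [(2, 20)])
READ a @v1: history=[] -> no version <= 1 -> NONE
v3: WRITE a=0  (a history now [(3, 0)])
READ a @v3: history=[(3, 0)] -> pick v3 -> 0
v4: WRITE a=6  (a history now [(3, 0), (4, 6)])
v5: WRITE a=55  (a history now [(3, 0), (4, 6), (5, 55)])
v6: WRITE c=42  (c history now [(2, 20), (6, 42)])
READ b @v5: history=[(1, 24)] -> pick v1 -> 24
v7: WRITE a=32  (a history now [(3, 0), (4, 6), (5, 55), (7, 32)])
v8: WRITE c=1  (c history now [(2, 20), (6, 42), (8, 1)])
READ b @v8: history=[(1, 24)] -> pick v1 -> 24
v9: WRITE a=16  (a history now [(3, 0), (4, 6), (5, 55), (7, 32), (9, 16)])
v10: WRITE c=25  (c history now [(2, 20), (6, 42), (8, 1), (10, 25)])
v11: WRITE a=49  (a history now [(3, 0), (4, 6), (5, 55), (7, 32), (9, 16), (11, 49)])
v12: WRITE a=11  (a history now [(3, 0), (4, 6), (5, 55), (7, 32), (9, 16), (11, 49), (12, 11)])
v13: WRITE c=6  (c history now [(2, 20), (6, 42), (8, 1), (10, 25), (13, 6)])
READ a @v13: history=[(3, 0), (4, 6), (5, 55), (7, 32), (9, 16), (11, 49), (12, 11)] -> pick v12 -> 11
v14: WRITE a=32  (a history now [(3, 0), (4, 6), (5, 55), (7, 32), (9, 16), (11, 49), (12, 11), (14, 32)])
v15: WRITE c=17  (c history now [(2, 20), (6, 42), (8, 1), (10, 25), (13, 6), (15, 17)])
Read results in order: ['NONE', '0', '24', '24', '11']
NONE count = 1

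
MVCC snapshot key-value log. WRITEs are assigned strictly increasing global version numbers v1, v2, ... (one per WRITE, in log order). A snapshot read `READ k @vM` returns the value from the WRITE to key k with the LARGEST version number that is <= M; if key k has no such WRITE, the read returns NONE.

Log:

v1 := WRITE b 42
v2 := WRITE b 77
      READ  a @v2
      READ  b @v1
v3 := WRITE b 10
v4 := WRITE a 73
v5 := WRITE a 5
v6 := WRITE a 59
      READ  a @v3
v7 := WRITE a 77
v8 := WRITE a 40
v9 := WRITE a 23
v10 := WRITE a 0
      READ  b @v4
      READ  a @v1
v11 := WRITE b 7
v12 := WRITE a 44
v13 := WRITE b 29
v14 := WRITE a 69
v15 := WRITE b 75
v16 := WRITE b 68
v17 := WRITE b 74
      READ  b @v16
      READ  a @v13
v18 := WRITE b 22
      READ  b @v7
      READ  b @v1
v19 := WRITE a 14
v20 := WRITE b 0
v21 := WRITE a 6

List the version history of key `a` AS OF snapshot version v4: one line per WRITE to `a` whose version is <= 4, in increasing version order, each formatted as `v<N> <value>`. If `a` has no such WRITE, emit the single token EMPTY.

Scan writes for key=a with version <= 4:
  v1 WRITE b 42 -> skip
  v2 WRITE b 77 -> skip
  v3 WRITE b 10 -> skip
  v4 WRITE a 73 -> keep
  v5 WRITE a 5 -> drop (> snap)
  v6 WRITE a 59 -> drop (> snap)
  v7 WRITE a 77 -> drop (> snap)
  v8 WRITE a 40 -> drop (> snap)
  v9 WRITE a 23 -> drop (> snap)
  v10 WRITE a 0 -> drop (> snap)
  v11 WRITE b 7 -> skip
  v12 WRITE a 44 -> drop (> snap)
  v13 WRITE b 29 -> skip
  v14 WRITE a 69 -> drop (> snap)
  v15 WRITE b 75 -> skip
  v16 WRITE b 68 -> skip
  v17 WRITE b 74 -> skip
  v18 WRITE b 22 -> skip
  v19 WRITE a 14 -> drop (> snap)
  v20 WRITE b 0 -> skip
  v21 WRITE a 6 -> drop (> snap)
Collected: [(4, 73)]

Answer: v4 73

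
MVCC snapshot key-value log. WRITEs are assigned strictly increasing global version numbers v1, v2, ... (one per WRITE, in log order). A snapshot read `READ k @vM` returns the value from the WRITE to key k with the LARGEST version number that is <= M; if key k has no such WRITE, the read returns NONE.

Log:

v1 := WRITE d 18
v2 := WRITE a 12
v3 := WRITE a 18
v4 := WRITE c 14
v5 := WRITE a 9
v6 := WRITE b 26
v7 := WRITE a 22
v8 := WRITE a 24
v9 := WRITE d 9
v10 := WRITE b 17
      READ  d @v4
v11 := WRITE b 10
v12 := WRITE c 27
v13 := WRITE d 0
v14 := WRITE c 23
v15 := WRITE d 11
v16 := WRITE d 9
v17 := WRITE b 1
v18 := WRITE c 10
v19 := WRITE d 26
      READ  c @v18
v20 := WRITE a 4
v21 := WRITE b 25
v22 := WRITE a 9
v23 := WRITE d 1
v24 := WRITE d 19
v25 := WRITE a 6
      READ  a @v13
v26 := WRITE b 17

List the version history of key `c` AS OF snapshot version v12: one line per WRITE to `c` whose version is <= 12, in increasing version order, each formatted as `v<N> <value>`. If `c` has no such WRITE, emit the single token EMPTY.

Scan writes for key=c with version <= 12:
  v1 WRITE d 18 -> skip
  v2 WRITE a 12 -> skip
  v3 WRITE a 18 -> skip
  v4 WRITE c 14 -> keep
  v5 WRITE a 9 -> skip
  v6 WRITE b 26 -> skip
  v7 WRITE a 22 -> skip
  v8 WRITE a 24 -> skip
  v9 WRITE d 9 -> skip
  v10 WRITE b 17 -> skip
  v11 WRITE b 10 -> skip
  v12 WRITE c 27 -> keep
  v13 WRITE d 0 -> skip
  v14 WRITE c 23 -> drop (> snap)
  v15 WRITE d 11 -> skip
  v16 WRITE d 9 -> skip
  v17 WRITE b 1 -> skip
  v18 WRITE c 10 -> drop (> snap)
  v19 WRITE d 26 -> skip
  v20 WRITE a 4 -> skip
  v21 WRITE b 25 -> skip
  v22 WRITE a 9 -> skip
  v23 WRITE d 1 -> skip
  v24 WRITE d 19 -> skip
  v25 WRITE a 6 -> skip
  v26 WRITE b 17 -> skip
Collected: [(4, 14), (12, 27)]

Answer: v4 14
v12 27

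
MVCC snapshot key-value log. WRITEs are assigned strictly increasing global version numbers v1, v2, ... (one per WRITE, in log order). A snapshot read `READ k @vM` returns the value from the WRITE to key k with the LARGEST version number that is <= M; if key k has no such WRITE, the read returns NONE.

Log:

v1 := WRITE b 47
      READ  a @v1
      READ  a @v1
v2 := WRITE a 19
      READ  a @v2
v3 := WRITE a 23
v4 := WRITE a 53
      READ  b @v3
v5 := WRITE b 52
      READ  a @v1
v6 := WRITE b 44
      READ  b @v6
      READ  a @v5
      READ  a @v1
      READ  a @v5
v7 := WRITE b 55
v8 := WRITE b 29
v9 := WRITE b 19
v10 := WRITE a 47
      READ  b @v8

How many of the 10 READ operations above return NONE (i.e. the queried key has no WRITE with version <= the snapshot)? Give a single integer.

Answer: 4

Derivation:
v1: WRITE b=47  (b history now [(1, 47)])
READ a @v1: history=[] -> no version <= 1 -> NONE
READ a @v1: history=[] -> no version <= 1 -> NONE
v2: WRITE a=19  (a history now [(2, 19)])
READ a @v2: history=[(2, 19)] -> pick v2 -> 19
v3: WRITE a=23  (a history now [(2, 19), (3, 23)])
v4: WRITE a=53  (a history now [(2, 19), (3, 23), (4, 53)])
READ b @v3: history=[(1, 47)] -> pick v1 -> 47
v5: WRITE b=52  (b history now [(1, 47), (5, 52)])
READ a @v1: history=[(2, 19), (3, 23), (4, 53)] -> no version <= 1 -> NONE
v6: WRITE b=44  (b history now [(1, 47), (5, 52), (6, 44)])
READ b @v6: history=[(1, 47), (5, 52), (6, 44)] -> pick v6 -> 44
READ a @v5: history=[(2, 19), (3, 23), (4, 53)] -> pick v4 -> 53
READ a @v1: history=[(2, 19), (3, 23), (4, 53)] -> no version <= 1 -> NONE
READ a @v5: history=[(2, 19), (3, 23), (4, 53)] -> pick v4 -> 53
v7: WRITE b=55  (b history now [(1, 47), (5, 52), (6, 44), (7, 55)])
v8: WRITE b=29  (b history now [(1, 47), (5, 52), (6, 44), (7, 55), (8, 29)])
v9: WRITE b=19  (b history now [(1, 47), (5, 52), (6, 44), (7, 55), (8, 29), (9, 19)])
v10: WRITE a=47  (a history now [(2, 19), (3, 23), (4, 53), (10, 47)])
READ b @v8: history=[(1, 47), (5, 52), (6, 44), (7, 55), (8, 29), (9, 19)] -> pick v8 -> 29
Read results in order: ['NONE', 'NONE', '19', '47', 'NONE', '44', '53', 'NONE', '53', '29']
NONE count = 4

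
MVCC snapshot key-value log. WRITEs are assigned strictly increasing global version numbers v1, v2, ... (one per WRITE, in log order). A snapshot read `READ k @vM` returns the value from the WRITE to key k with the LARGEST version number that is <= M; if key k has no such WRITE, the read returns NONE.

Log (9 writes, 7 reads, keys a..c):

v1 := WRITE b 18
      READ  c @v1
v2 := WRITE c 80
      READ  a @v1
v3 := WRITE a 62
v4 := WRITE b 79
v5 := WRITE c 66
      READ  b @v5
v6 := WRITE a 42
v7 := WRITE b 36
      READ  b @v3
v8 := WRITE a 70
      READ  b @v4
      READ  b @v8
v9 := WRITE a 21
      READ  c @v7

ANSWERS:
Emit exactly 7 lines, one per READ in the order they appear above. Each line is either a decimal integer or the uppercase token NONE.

v1: WRITE b=18  (b history now [(1, 18)])
READ c @v1: history=[] -> no version <= 1 -> NONE
v2: WRITE c=80  (c history now [(2, 80)])
READ a @v1: history=[] -> no version <= 1 -> NONE
v3: WRITE a=62  (a history now [(3, 62)])
v4: WRITE b=79  (b history now [(1, 18), (4, 79)])
v5: WRITE c=66  (c history now [(2, 80), (5, 66)])
READ b @v5: history=[(1, 18), (4, 79)] -> pick v4 -> 79
v6: WRITE a=42  (a history now [(3, 62), (6, 42)])
v7: WRITE b=36  (b history now [(1, 18), (4, 79), (7, 36)])
READ b @v3: history=[(1, 18), (4, 79), (7, 36)] -> pick v1 -> 18
v8: WRITE a=70  (a history now [(3, 62), (6, 42), (8, 70)])
READ b @v4: history=[(1, 18), (4, 79), (7, 36)] -> pick v4 -> 79
READ b @v8: history=[(1, 18), (4, 79), (7, 36)] -> pick v7 -> 36
v9: WRITE a=21  (a history now [(3, 62), (6, 42), (8, 70), (9, 21)])
READ c @v7: history=[(2, 80), (5, 66)] -> pick v5 -> 66

Answer: NONE
NONE
79
18
79
36
66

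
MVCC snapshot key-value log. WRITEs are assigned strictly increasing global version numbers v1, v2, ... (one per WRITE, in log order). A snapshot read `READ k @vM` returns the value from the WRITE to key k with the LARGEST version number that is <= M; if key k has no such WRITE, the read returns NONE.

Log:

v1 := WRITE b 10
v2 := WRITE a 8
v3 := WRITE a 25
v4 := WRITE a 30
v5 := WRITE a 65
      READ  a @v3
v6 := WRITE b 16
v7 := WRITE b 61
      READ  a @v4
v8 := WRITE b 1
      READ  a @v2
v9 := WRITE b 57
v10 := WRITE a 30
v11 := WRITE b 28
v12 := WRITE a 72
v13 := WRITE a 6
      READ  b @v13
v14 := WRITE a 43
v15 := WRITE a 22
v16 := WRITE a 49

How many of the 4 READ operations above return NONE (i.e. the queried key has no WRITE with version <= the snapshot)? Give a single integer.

Answer: 0

Derivation:
v1: WRITE b=10  (b history now [(1, 10)])
v2: WRITE a=8  (a history now [(2, 8)])
v3: WRITE a=25  (a history now [(2, 8), (3, 25)])
v4: WRITE a=30  (a history now [(2, 8), (3, 25), (4, 30)])
v5: WRITE a=65  (a history now [(2, 8), (3, 25), (4, 30), (5, 65)])
READ a @v3: history=[(2, 8), (3, 25), (4, 30), (5, 65)] -> pick v3 -> 25
v6: WRITE b=16  (b history now [(1, 10), (6, 16)])
v7: WRITE b=61  (b history now [(1, 10), (6, 16), (7, 61)])
READ a @v4: history=[(2, 8), (3, 25), (4, 30), (5, 65)] -> pick v4 -> 30
v8: WRITE b=1  (b history now [(1, 10), (6, 16), (7, 61), (8, 1)])
READ a @v2: history=[(2, 8), (3, 25), (4, 30), (5, 65)] -> pick v2 -> 8
v9: WRITE b=57  (b history now [(1, 10), (6, 16), (7, 61), (8, 1), (9, 57)])
v10: WRITE a=30  (a history now [(2, 8), (3, 25), (4, 30), (5, 65), (10, 30)])
v11: WRITE b=28  (b history now [(1, 10), (6, 16), (7, 61), (8, 1), (9, 57), (11, 28)])
v12: WRITE a=72  (a history now [(2, 8), (3, 25), (4, 30), (5, 65), (10, 30), (12, 72)])
v13: WRITE a=6  (a history now [(2, 8), (3, 25), (4, 30), (5, 65), (10, 30), (12, 72), (13, 6)])
READ b @v13: history=[(1, 10), (6, 16), (7, 61), (8, 1), (9, 57), (11, 28)] -> pick v11 -> 28
v14: WRITE a=43  (a history now [(2, 8), (3, 25), (4, 30), (5, 65), (10, 30), (12, 72), (13, 6), (14, 43)])
v15: WRITE a=22  (a history now [(2, 8), (3, 25), (4, 30), (5, 65), (10, 30), (12, 72), (13, 6), (14, 43), (15, 22)])
v16: WRITE a=49  (a history now [(2, 8), (3, 25), (4, 30), (5, 65), (10, 30), (12, 72), (13, 6), (14, 43), (15, 22), (16, 49)])
Read results in order: ['25', '30', '8', '28']
NONE count = 0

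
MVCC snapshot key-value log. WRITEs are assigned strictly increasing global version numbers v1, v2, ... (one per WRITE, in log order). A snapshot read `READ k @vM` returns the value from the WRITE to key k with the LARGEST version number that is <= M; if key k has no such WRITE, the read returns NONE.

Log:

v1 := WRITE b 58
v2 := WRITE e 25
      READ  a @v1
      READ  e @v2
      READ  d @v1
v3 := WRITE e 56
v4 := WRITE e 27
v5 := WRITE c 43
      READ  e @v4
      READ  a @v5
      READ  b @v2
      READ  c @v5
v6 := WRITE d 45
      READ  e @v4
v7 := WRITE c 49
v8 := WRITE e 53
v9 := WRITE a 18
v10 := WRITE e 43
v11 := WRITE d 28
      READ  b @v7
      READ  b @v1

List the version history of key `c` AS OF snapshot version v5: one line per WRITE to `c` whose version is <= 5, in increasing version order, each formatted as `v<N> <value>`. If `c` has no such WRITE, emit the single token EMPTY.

Answer: v5 43

Derivation:
Scan writes for key=c with version <= 5:
  v1 WRITE b 58 -> skip
  v2 WRITE e 25 -> skip
  v3 WRITE e 56 -> skip
  v4 WRITE e 27 -> skip
  v5 WRITE c 43 -> keep
  v6 WRITE d 45 -> skip
  v7 WRITE c 49 -> drop (> snap)
  v8 WRITE e 53 -> skip
  v9 WRITE a 18 -> skip
  v10 WRITE e 43 -> skip
  v11 WRITE d 28 -> skip
Collected: [(5, 43)]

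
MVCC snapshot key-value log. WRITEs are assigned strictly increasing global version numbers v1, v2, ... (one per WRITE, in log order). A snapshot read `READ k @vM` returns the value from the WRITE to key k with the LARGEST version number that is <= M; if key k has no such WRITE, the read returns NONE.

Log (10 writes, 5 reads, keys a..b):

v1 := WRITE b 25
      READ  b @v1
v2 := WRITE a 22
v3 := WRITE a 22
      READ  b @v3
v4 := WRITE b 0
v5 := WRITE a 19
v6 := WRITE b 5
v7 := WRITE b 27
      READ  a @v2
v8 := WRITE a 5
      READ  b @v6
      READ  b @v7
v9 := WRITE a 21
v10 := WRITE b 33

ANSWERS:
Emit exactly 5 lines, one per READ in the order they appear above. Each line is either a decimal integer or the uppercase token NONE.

v1: WRITE b=25  (b history now [(1, 25)])
READ b @v1: history=[(1, 25)] -> pick v1 -> 25
v2: WRITE a=22  (a history now [(2, 22)])
v3: WRITE a=22  (a history now [(2, 22), (3, 22)])
READ b @v3: history=[(1, 25)] -> pick v1 -> 25
v4: WRITE b=0  (b history now [(1, 25), (4, 0)])
v5: WRITE a=19  (a history now [(2, 22), (3, 22), (5, 19)])
v6: WRITE b=5  (b history now [(1, 25), (4, 0), (6, 5)])
v7: WRITE b=27  (b history now [(1, 25), (4, 0), (6, 5), (7, 27)])
READ a @v2: history=[(2, 22), (3, 22), (5, 19)] -> pick v2 -> 22
v8: WRITE a=5  (a history now [(2, 22), (3, 22), (5, 19), (8, 5)])
READ b @v6: history=[(1, 25), (4, 0), (6, 5), (7, 27)] -> pick v6 -> 5
READ b @v7: history=[(1, 25), (4, 0), (6, 5), (7, 27)] -> pick v7 -> 27
v9: WRITE a=21  (a history now [(2, 22), (3, 22), (5, 19), (8, 5), (9, 21)])
v10: WRITE b=33  (b history now [(1, 25), (4, 0), (6, 5), (7, 27), (10, 33)])

Answer: 25
25
22
5
27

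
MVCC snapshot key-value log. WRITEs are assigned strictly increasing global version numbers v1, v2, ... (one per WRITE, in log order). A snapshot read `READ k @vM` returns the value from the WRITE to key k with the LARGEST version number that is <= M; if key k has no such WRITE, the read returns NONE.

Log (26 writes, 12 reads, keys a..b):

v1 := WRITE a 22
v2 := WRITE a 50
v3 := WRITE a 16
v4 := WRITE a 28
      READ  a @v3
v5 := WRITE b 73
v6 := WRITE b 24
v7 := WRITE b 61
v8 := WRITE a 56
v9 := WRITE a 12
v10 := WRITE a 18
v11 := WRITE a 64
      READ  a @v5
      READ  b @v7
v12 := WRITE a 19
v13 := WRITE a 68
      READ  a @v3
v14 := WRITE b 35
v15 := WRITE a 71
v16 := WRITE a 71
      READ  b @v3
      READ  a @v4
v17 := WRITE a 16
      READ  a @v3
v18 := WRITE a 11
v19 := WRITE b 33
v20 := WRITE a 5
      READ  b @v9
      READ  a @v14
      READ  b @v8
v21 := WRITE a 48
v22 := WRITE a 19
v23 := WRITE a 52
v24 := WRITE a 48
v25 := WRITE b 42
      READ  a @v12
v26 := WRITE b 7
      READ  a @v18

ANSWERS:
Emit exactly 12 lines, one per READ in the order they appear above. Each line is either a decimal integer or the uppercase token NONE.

v1: WRITE a=22  (a history now [(1, 22)])
v2: WRITE a=50  (a history now [(1, 22), (2, 50)])
v3: WRITE a=16  (a history now [(1, 22), (2, 50), (3, 16)])
v4: WRITE a=28  (a history now [(1, 22), (2, 50), (3, 16), (4, 28)])
READ a @v3: history=[(1, 22), (2, 50), (3, 16), (4, 28)] -> pick v3 -> 16
v5: WRITE b=73  (b history now [(5, 73)])
v6: WRITE b=24  (b history now [(5, 73), (6, 24)])
v7: WRITE b=61  (b history now [(5, 73), (6, 24), (7, 61)])
v8: WRITE a=56  (a history now [(1, 22), (2, 50), (3, 16), (4, 28), (8, 56)])
v9: WRITE a=12  (a history now [(1, 22), (2, 50), (3, 16), (4, 28), (8, 56), (9, 12)])
v10: WRITE a=18  (a history now [(1, 22), (2, 50), (3, 16), (4, 28), (8, 56), (9, 12), (10, 18)])
v11: WRITE a=64  (a history now [(1, 22), (2, 50), (3, 16), (4, 28), (8, 56), (9, 12), (10, 18), (11, 64)])
READ a @v5: history=[(1, 22), (2, 50), (3, 16), (4, 28), (8, 56), (9, 12), (10, 18), (11, 64)] -> pick v4 -> 28
READ b @v7: history=[(5, 73), (6, 24), (7, 61)] -> pick v7 -> 61
v12: WRITE a=19  (a history now [(1, 22), (2, 50), (3, 16), (4, 28), (8, 56), (9, 12), (10, 18), (11, 64), (12, 19)])
v13: WRITE a=68  (a history now [(1, 22), (2, 50), (3, 16), (4, 28), (8, 56), (9, 12), (10, 18), (11, 64), (12, 19), (13, 68)])
READ a @v3: history=[(1, 22), (2, 50), (3, 16), (4, 28), (8, 56), (9, 12), (10, 18), (11, 64), (12, 19), (13, 68)] -> pick v3 -> 16
v14: WRITE b=35  (b history now [(5, 73), (6, 24), (7, 61), (14, 35)])
v15: WRITE a=71  (a history now [(1, 22), (2, 50), (3, 16), (4, 28), (8, 56), (9, 12), (10, 18), (11, 64), (12, 19), (13, 68), (15, 71)])
v16: WRITE a=71  (a history now [(1, 22), (2, 50), (3, 16), (4, 28), (8, 56), (9, 12), (10, 18), (11, 64), (12, 19), (13, 68), (15, 71), (16, 71)])
READ b @v3: history=[(5, 73), (6, 24), (7, 61), (14, 35)] -> no version <= 3 -> NONE
READ a @v4: history=[(1, 22), (2, 50), (3, 16), (4, 28), (8, 56), (9, 12), (10, 18), (11, 64), (12, 19), (13, 68), (15, 71), (16, 71)] -> pick v4 -> 28
v17: WRITE a=16  (a history now [(1, 22), (2, 50), (3, 16), (4, 28), (8, 56), (9, 12), (10, 18), (11, 64), (12, 19), (13, 68), (15, 71), (16, 71), (17, 16)])
READ a @v3: history=[(1, 22), (2, 50), (3, 16), (4, 28), (8, 56), (9, 12), (10, 18), (11, 64), (12, 19), (13, 68), (15, 71), (16, 71), (17, 16)] -> pick v3 -> 16
v18: WRITE a=11  (a history now [(1, 22), (2, 50), (3, 16), (4, 28), (8, 56), (9, 12), (10, 18), (11, 64), (12, 19), (13, 68), (15, 71), (16, 71), (17, 16), (18, 11)])
v19: WRITE b=33  (b history now [(5, 73), (6, 24), (7, 61), (14, 35), (19, 33)])
v20: WRITE a=5  (a history now [(1, 22), (2, 50), (3, 16), (4, 28), (8, 56), (9, 12), (10, 18), (11, 64), (12, 19), (13, 68), (15, 71), (16, 71), (17, 16), (18, 11), (20, 5)])
READ b @v9: history=[(5, 73), (6, 24), (7, 61), (14, 35), (19, 33)] -> pick v7 -> 61
READ a @v14: history=[(1, 22), (2, 50), (3, 16), (4, 28), (8, 56), (9, 12), (10, 18), (11, 64), (12, 19), (13, 68), (15, 71), (16, 71), (17, 16), (18, 11), (20, 5)] -> pick v13 -> 68
READ b @v8: history=[(5, 73), (6, 24), (7, 61), (14, 35), (19, 33)] -> pick v7 -> 61
v21: WRITE a=48  (a history now [(1, 22), (2, 50), (3, 16), (4, 28), (8, 56), (9, 12), (10, 18), (11, 64), (12, 19), (13, 68), (15, 71), (16, 71), (17, 16), (18, 11), (20, 5), (21, 48)])
v22: WRITE a=19  (a history now [(1, 22), (2, 50), (3, 16), (4, 28), (8, 56), (9, 12), (10, 18), (11, 64), (12, 19), (13, 68), (15, 71), (16, 71), (17, 16), (18, 11), (20, 5), (21, 48), (22, 19)])
v23: WRITE a=52  (a history now [(1, 22), (2, 50), (3, 16), (4, 28), (8, 56), (9, 12), (10, 18), (11, 64), (12, 19), (13, 68), (15, 71), (16, 71), (17, 16), (18, 11), (20, 5), (21, 48), (22, 19), (23, 52)])
v24: WRITE a=48  (a history now [(1, 22), (2, 50), (3, 16), (4, 28), (8, 56), (9, 12), (10, 18), (11, 64), (12, 19), (13, 68), (15, 71), (16, 71), (17, 16), (18, 11), (20, 5), (21, 48), (22, 19), (23, 52), (24, 48)])
v25: WRITE b=42  (b history now [(5, 73), (6, 24), (7, 61), (14, 35), (19, 33), (25, 42)])
READ a @v12: history=[(1, 22), (2, 50), (3, 16), (4, 28), (8, 56), (9, 12), (10, 18), (11, 64), (12, 19), (13, 68), (15, 71), (16, 71), (17, 16), (18, 11), (20, 5), (21, 48), (22, 19), (23, 52), (24, 48)] -> pick v12 -> 19
v26: WRITE b=7  (b history now [(5, 73), (6, 24), (7, 61), (14, 35), (19, 33), (25, 42), (26, 7)])
READ a @v18: history=[(1, 22), (2, 50), (3, 16), (4, 28), (8, 56), (9, 12), (10, 18), (11, 64), (12, 19), (13, 68), (15, 71), (16, 71), (17, 16), (18, 11), (20, 5), (21, 48), (22, 19), (23, 52), (24, 48)] -> pick v18 -> 11

Answer: 16
28
61
16
NONE
28
16
61
68
61
19
11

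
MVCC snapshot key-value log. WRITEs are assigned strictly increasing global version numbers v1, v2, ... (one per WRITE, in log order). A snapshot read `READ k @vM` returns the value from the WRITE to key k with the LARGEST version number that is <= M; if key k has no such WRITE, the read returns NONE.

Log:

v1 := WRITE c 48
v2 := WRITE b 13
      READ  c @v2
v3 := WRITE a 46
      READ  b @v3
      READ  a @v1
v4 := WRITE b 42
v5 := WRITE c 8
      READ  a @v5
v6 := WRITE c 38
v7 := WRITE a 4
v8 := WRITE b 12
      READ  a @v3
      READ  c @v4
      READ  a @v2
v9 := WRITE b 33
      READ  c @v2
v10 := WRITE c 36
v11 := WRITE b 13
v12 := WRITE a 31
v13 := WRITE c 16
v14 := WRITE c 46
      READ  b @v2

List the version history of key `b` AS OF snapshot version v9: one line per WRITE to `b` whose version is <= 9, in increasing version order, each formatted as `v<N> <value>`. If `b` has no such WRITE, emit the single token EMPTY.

Answer: v2 13
v4 42
v8 12
v9 33

Derivation:
Scan writes for key=b with version <= 9:
  v1 WRITE c 48 -> skip
  v2 WRITE b 13 -> keep
  v3 WRITE a 46 -> skip
  v4 WRITE b 42 -> keep
  v5 WRITE c 8 -> skip
  v6 WRITE c 38 -> skip
  v7 WRITE a 4 -> skip
  v8 WRITE b 12 -> keep
  v9 WRITE b 33 -> keep
  v10 WRITE c 36 -> skip
  v11 WRITE b 13 -> drop (> snap)
  v12 WRITE a 31 -> skip
  v13 WRITE c 16 -> skip
  v14 WRITE c 46 -> skip
Collected: [(2, 13), (4, 42), (8, 12), (9, 33)]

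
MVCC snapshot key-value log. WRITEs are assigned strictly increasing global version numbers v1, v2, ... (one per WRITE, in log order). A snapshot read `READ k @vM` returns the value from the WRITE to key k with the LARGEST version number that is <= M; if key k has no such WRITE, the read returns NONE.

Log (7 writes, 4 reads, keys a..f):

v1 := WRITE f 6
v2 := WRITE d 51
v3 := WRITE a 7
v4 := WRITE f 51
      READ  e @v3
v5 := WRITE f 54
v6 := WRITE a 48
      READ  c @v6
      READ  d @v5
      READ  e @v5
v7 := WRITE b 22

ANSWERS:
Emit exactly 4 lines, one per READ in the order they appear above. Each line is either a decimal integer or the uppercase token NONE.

Answer: NONE
NONE
51
NONE

Derivation:
v1: WRITE f=6  (f history now [(1, 6)])
v2: WRITE d=51  (d history now [(2, 51)])
v3: WRITE a=7  (a history now [(3, 7)])
v4: WRITE f=51  (f history now [(1, 6), (4, 51)])
READ e @v3: history=[] -> no version <= 3 -> NONE
v5: WRITE f=54  (f history now [(1, 6), (4, 51), (5, 54)])
v6: WRITE a=48  (a history now [(3, 7), (6, 48)])
READ c @v6: history=[] -> no version <= 6 -> NONE
READ d @v5: history=[(2, 51)] -> pick v2 -> 51
READ e @v5: history=[] -> no version <= 5 -> NONE
v7: WRITE b=22  (b history now [(7, 22)])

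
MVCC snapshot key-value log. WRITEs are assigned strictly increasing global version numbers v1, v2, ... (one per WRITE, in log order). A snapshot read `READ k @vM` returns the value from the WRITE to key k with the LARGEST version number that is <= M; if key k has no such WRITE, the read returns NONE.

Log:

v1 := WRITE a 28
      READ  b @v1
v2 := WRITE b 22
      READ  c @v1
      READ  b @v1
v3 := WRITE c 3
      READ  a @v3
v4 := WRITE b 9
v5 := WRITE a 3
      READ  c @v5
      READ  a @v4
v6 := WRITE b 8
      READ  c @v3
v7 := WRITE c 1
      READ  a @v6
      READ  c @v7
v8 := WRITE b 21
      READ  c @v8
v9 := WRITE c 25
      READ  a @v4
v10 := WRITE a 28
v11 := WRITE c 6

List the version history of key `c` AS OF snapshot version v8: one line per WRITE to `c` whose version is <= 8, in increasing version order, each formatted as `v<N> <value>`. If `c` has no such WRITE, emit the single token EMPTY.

Answer: v3 3
v7 1

Derivation:
Scan writes for key=c with version <= 8:
  v1 WRITE a 28 -> skip
  v2 WRITE b 22 -> skip
  v3 WRITE c 3 -> keep
  v4 WRITE b 9 -> skip
  v5 WRITE a 3 -> skip
  v6 WRITE b 8 -> skip
  v7 WRITE c 1 -> keep
  v8 WRITE b 21 -> skip
  v9 WRITE c 25 -> drop (> snap)
  v10 WRITE a 28 -> skip
  v11 WRITE c 6 -> drop (> snap)
Collected: [(3, 3), (7, 1)]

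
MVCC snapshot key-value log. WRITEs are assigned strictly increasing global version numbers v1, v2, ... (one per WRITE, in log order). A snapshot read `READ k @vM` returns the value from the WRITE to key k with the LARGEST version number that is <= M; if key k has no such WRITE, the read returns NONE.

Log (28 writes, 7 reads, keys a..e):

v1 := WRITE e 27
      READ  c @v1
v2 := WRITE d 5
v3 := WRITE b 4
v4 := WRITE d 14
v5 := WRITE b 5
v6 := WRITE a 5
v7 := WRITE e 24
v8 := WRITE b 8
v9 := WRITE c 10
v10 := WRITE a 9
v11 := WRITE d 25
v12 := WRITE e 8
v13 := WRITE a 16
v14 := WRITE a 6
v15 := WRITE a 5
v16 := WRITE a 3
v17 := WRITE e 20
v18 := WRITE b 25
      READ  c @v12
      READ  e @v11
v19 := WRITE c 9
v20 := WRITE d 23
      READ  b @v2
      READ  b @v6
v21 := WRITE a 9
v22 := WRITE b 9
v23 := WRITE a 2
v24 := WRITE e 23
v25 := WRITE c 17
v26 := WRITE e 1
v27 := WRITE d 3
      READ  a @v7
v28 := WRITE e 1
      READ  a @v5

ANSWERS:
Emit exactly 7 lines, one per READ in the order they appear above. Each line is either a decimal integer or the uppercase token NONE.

Answer: NONE
10
24
NONE
5
5
NONE

Derivation:
v1: WRITE e=27  (e history now [(1, 27)])
READ c @v1: history=[] -> no version <= 1 -> NONE
v2: WRITE d=5  (d history now [(2, 5)])
v3: WRITE b=4  (b history now [(3, 4)])
v4: WRITE d=14  (d history now [(2, 5), (4, 14)])
v5: WRITE b=5  (b history now [(3, 4), (5, 5)])
v6: WRITE a=5  (a history now [(6, 5)])
v7: WRITE e=24  (e history now [(1, 27), (7, 24)])
v8: WRITE b=8  (b history now [(3, 4), (5, 5), (8, 8)])
v9: WRITE c=10  (c history now [(9, 10)])
v10: WRITE a=9  (a history now [(6, 5), (10, 9)])
v11: WRITE d=25  (d history now [(2, 5), (4, 14), (11, 25)])
v12: WRITE e=8  (e history now [(1, 27), (7, 24), (12, 8)])
v13: WRITE a=16  (a history now [(6, 5), (10, 9), (13, 16)])
v14: WRITE a=6  (a history now [(6, 5), (10, 9), (13, 16), (14, 6)])
v15: WRITE a=5  (a history now [(6, 5), (10, 9), (13, 16), (14, 6), (15, 5)])
v16: WRITE a=3  (a history now [(6, 5), (10, 9), (13, 16), (14, 6), (15, 5), (16, 3)])
v17: WRITE e=20  (e history now [(1, 27), (7, 24), (12, 8), (17, 20)])
v18: WRITE b=25  (b history now [(3, 4), (5, 5), (8, 8), (18, 25)])
READ c @v12: history=[(9, 10)] -> pick v9 -> 10
READ e @v11: history=[(1, 27), (7, 24), (12, 8), (17, 20)] -> pick v7 -> 24
v19: WRITE c=9  (c history now [(9, 10), (19, 9)])
v20: WRITE d=23  (d history now [(2, 5), (4, 14), (11, 25), (20, 23)])
READ b @v2: history=[(3, 4), (5, 5), (8, 8), (18, 25)] -> no version <= 2 -> NONE
READ b @v6: history=[(3, 4), (5, 5), (8, 8), (18, 25)] -> pick v5 -> 5
v21: WRITE a=9  (a history now [(6, 5), (10, 9), (13, 16), (14, 6), (15, 5), (16, 3), (21, 9)])
v22: WRITE b=9  (b history now [(3, 4), (5, 5), (8, 8), (18, 25), (22, 9)])
v23: WRITE a=2  (a history now [(6, 5), (10, 9), (13, 16), (14, 6), (15, 5), (16, 3), (21, 9), (23, 2)])
v24: WRITE e=23  (e history now [(1, 27), (7, 24), (12, 8), (17, 20), (24, 23)])
v25: WRITE c=17  (c history now [(9, 10), (19, 9), (25, 17)])
v26: WRITE e=1  (e history now [(1, 27), (7, 24), (12, 8), (17, 20), (24, 23), (26, 1)])
v27: WRITE d=3  (d history now [(2, 5), (4, 14), (11, 25), (20, 23), (27, 3)])
READ a @v7: history=[(6, 5), (10, 9), (13, 16), (14, 6), (15, 5), (16, 3), (21, 9), (23, 2)] -> pick v6 -> 5
v28: WRITE e=1  (e history now [(1, 27), (7, 24), (12, 8), (17, 20), (24, 23), (26, 1), (28, 1)])
READ a @v5: history=[(6, 5), (10, 9), (13, 16), (14, 6), (15, 5), (16, 3), (21, 9), (23, 2)] -> no version <= 5 -> NONE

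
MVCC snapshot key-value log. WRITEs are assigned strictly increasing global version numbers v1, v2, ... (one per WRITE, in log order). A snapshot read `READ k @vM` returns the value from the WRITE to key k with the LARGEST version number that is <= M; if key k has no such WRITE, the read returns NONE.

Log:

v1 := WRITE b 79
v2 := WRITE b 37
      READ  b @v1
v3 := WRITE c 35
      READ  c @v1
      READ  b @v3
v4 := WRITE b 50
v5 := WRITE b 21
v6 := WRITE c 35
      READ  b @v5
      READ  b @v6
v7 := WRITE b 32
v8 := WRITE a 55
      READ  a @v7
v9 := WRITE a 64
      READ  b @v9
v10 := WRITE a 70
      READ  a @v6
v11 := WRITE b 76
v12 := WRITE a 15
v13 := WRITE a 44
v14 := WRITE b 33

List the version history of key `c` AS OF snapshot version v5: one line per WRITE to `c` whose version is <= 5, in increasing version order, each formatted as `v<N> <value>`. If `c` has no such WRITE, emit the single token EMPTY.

Answer: v3 35

Derivation:
Scan writes for key=c with version <= 5:
  v1 WRITE b 79 -> skip
  v2 WRITE b 37 -> skip
  v3 WRITE c 35 -> keep
  v4 WRITE b 50 -> skip
  v5 WRITE b 21 -> skip
  v6 WRITE c 35 -> drop (> snap)
  v7 WRITE b 32 -> skip
  v8 WRITE a 55 -> skip
  v9 WRITE a 64 -> skip
  v10 WRITE a 70 -> skip
  v11 WRITE b 76 -> skip
  v12 WRITE a 15 -> skip
  v13 WRITE a 44 -> skip
  v14 WRITE b 33 -> skip
Collected: [(3, 35)]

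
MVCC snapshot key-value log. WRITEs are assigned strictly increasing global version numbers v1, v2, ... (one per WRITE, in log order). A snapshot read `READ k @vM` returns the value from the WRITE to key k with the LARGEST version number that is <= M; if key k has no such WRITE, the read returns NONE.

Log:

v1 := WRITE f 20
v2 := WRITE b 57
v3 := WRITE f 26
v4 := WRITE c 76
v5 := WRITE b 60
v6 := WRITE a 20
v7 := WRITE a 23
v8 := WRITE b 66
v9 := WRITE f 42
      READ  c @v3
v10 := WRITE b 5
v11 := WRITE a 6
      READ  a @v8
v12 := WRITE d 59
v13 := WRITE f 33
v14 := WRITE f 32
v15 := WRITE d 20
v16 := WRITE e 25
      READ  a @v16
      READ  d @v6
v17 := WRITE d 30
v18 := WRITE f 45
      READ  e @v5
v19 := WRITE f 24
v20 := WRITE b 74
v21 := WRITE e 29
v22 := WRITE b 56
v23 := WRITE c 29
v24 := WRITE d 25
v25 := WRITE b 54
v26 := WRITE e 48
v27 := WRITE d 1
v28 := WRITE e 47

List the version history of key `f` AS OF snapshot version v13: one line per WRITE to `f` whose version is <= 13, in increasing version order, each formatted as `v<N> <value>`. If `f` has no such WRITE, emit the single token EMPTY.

Answer: v1 20
v3 26
v9 42
v13 33

Derivation:
Scan writes for key=f with version <= 13:
  v1 WRITE f 20 -> keep
  v2 WRITE b 57 -> skip
  v3 WRITE f 26 -> keep
  v4 WRITE c 76 -> skip
  v5 WRITE b 60 -> skip
  v6 WRITE a 20 -> skip
  v7 WRITE a 23 -> skip
  v8 WRITE b 66 -> skip
  v9 WRITE f 42 -> keep
  v10 WRITE b 5 -> skip
  v11 WRITE a 6 -> skip
  v12 WRITE d 59 -> skip
  v13 WRITE f 33 -> keep
  v14 WRITE f 32 -> drop (> snap)
  v15 WRITE d 20 -> skip
  v16 WRITE e 25 -> skip
  v17 WRITE d 30 -> skip
  v18 WRITE f 45 -> drop (> snap)
  v19 WRITE f 24 -> drop (> snap)
  v20 WRITE b 74 -> skip
  v21 WRITE e 29 -> skip
  v22 WRITE b 56 -> skip
  v23 WRITE c 29 -> skip
  v24 WRITE d 25 -> skip
  v25 WRITE b 54 -> skip
  v26 WRITE e 48 -> skip
  v27 WRITE d 1 -> skip
  v28 WRITE e 47 -> skip
Collected: [(1, 20), (3, 26), (9, 42), (13, 33)]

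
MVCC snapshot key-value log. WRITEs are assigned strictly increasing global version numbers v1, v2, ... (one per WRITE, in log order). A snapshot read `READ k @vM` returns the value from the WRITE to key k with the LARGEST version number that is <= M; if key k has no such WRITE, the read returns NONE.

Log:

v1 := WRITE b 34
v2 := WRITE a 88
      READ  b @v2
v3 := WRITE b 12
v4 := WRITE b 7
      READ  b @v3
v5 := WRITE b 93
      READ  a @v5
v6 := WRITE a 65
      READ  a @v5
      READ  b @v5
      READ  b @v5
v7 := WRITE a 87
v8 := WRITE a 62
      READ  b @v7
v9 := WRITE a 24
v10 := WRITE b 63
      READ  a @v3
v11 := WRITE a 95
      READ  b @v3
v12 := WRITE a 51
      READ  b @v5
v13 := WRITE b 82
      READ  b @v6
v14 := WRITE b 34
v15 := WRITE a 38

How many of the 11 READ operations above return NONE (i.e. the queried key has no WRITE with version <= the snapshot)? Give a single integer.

Answer: 0

Derivation:
v1: WRITE b=34  (b history now [(1, 34)])
v2: WRITE a=88  (a history now [(2, 88)])
READ b @v2: history=[(1, 34)] -> pick v1 -> 34
v3: WRITE b=12  (b history now [(1, 34), (3, 12)])
v4: WRITE b=7  (b history now [(1, 34), (3, 12), (4, 7)])
READ b @v3: history=[(1, 34), (3, 12), (4, 7)] -> pick v3 -> 12
v5: WRITE b=93  (b history now [(1, 34), (3, 12), (4, 7), (5, 93)])
READ a @v5: history=[(2, 88)] -> pick v2 -> 88
v6: WRITE a=65  (a history now [(2, 88), (6, 65)])
READ a @v5: history=[(2, 88), (6, 65)] -> pick v2 -> 88
READ b @v5: history=[(1, 34), (3, 12), (4, 7), (5, 93)] -> pick v5 -> 93
READ b @v5: history=[(1, 34), (3, 12), (4, 7), (5, 93)] -> pick v5 -> 93
v7: WRITE a=87  (a history now [(2, 88), (6, 65), (7, 87)])
v8: WRITE a=62  (a history now [(2, 88), (6, 65), (7, 87), (8, 62)])
READ b @v7: history=[(1, 34), (3, 12), (4, 7), (5, 93)] -> pick v5 -> 93
v9: WRITE a=24  (a history now [(2, 88), (6, 65), (7, 87), (8, 62), (9, 24)])
v10: WRITE b=63  (b history now [(1, 34), (3, 12), (4, 7), (5, 93), (10, 63)])
READ a @v3: history=[(2, 88), (6, 65), (7, 87), (8, 62), (9, 24)] -> pick v2 -> 88
v11: WRITE a=95  (a history now [(2, 88), (6, 65), (7, 87), (8, 62), (9, 24), (11, 95)])
READ b @v3: history=[(1, 34), (3, 12), (4, 7), (5, 93), (10, 63)] -> pick v3 -> 12
v12: WRITE a=51  (a history now [(2, 88), (6, 65), (7, 87), (8, 62), (9, 24), (11, 95), (12, 51)])
READ b @v5: history=[(1, 34), (3, 12), (4, 7), (5, 93), (10, 63)] -> pick v5 -> 93
v13: WRITE b=82  (b history now [(1, 34), (3, 12), (4, 7), (5, 93), (10, 63), (13, 82)])
READ b @v6: history=[(1, 34), (3, 12), (4, 7), (5, 93), (10, 63), (13, 82)] -> pick v5 -> 93
v14: WRITE b=34  (b history now [(1, 34), (3, 12), (4, 7), (5, 93), (10, 63), (13, 82), (14, 34)])
v15: WRITE a=38  (a history now [(2, 88), (6, 65), (7, 87), (8, 62), (9, 24), (11, 95), (12, 51), (15, 38)])
Read results in order: ['34', '12', '88', '88', '93', '93', '93', '88', '12', '93', '93']
NONE count = 0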